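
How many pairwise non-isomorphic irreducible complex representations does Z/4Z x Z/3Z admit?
12

Details: The number of irreducible complex representations of a finite group equals its number of conjugacy classes. Z/4Z x Z/3Z is abelian of order 12, so every element is its own conjugacy class: 12 classes, so Z/4Z x Z/3Z (order 12) has exactly 12 irreducible complex representations.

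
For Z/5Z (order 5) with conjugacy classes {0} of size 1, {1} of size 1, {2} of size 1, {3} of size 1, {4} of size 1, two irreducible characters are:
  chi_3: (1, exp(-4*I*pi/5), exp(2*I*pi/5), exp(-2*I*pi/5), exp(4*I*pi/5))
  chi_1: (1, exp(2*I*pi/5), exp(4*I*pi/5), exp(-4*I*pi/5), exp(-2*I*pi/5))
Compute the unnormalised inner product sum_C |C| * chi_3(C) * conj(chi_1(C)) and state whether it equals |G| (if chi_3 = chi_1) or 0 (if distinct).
Sum = 0; so <chi_3, chi_1> = 0 (distinct irreducibles are orthogonal).

Why: Compute term by term over conjugacy classes (|C| * chi_3(C) * conj(chi_1(C))):
  1*(1)*conj(1) + 1*(exp(-4*I*pi/5))*conj(exp(2*I*pi/5)) + 1*(exp(2*I*pi/5))*conj(exp(4*I*pi/5)) + 1*(exp(-2*I*pi/5))*conj(exp(-4*I*pi/5)) + 1*(exp(4*I*pi/5))*conj(exp(-2*I*pi/5))
  = (1) + (exp(4*I*pi/5)) + (exp(-2*I*pi/5)) + (exp(2*I*pi/5)) + (exp(-4*I*pi/5))
  = 0.
(Exp terms are combined using exp(i*s)*conj(exp(i*t)) = exp(i*(s-t)), and sums of them are collapsed using the identity that for every m > 1 the m distinct m-th roots of unity sum to 0, e.g. 1 + exp(2*I*pi/3) + exp(-2*I*pi/3) = 0.)
Dividing by |G| = 5 gives 0/5 = 0, matching the row-orthogonality relation <chi_3, chi_1> = [chi_3 = chi_1].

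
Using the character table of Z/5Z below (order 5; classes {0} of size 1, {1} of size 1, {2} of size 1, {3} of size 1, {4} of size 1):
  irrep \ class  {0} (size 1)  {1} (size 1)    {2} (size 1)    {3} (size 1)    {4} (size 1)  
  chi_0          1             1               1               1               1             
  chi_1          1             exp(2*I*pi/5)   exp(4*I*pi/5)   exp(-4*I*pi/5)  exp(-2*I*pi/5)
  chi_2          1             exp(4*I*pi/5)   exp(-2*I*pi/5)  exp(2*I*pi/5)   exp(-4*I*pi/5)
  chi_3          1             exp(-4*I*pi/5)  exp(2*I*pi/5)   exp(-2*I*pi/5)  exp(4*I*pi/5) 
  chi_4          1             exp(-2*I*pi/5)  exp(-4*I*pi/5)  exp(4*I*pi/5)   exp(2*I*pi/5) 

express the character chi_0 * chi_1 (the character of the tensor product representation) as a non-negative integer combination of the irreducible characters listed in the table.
chi_0 tensor chi_1 = chi_1 (all other irreducibles have multiplicity 0).

Reasoning: The character of a tensor product is the pointwise product (chi_0 * chi_1)(C) = chi_0(C) * chi_1(C):
  {0}: (1)*(1), {1}: (1)*(exp(2*I*pi/5)), {2}: (1)*(exp(4*I*pi/5)), {3}: (1)*(exp(-4*I*pi/5)), {4}: (1)*(exp(-2*I*pi/5))
so (chi_0 * chi_1) takes values
  {0} -> 1, {1} -> exp(2*I*pi/5), {2} -> exp(4*I*pi/5), {3} -> exp(-4*I*pi/5), {4} -> exp(-2*I*pi/5).
Now take the inner product of this character with each irreducible chi from the table, <chi_0*chi_1, chi> = (1/5) sum_C |C| (chi_0*chi_1)(C) conj(chi(C)):
  <chi_0*chi_1, chi_0> = (1/5)[1*(1)*conj(1) + 1*(exp(2*I*pi/5))*conj(1) + 1*(exp(4*I*pi/5))*conj(1) + 1*(exp(-4*I*pi/5))*conj(1) + 1*(exp(-2*I*pi/5))*conj(1)]
      = (1/5)[(1) + (exp(2*I*pi/5)) + (exp(4*I*pi/5)) + (exp(-4*I*pi/5)) + (exp(-2*I*pi/5))] = 0/5 = 0
  <chi_0*chi_1, chi_1> = (1/5)[1*(1)*conj(1) + 1*(exp(2*I*pi/5))*conj(exp(2*I*pi/5)) + 1*(exp(4*I*pi/5))*conj(exp(4*I*pi/5)) + 1*(exp(-4*I*pi/5))*conj(exp(-4*I*pi/5)) + 1*(exp(-2*I*pi/5))*conj(exp(-2*I*pi/5))]
      = (1/5)[(1) + (1) + (1) + (1) + (1)] = 5/5 = 1
  <chi_0*chi_1, chi_2> = (1/5)[1*(1)*conj(1) + 1*(exp(2*I*pi/5))*conj(exp(4*I*pi/5)) + 1*(exp(4*I*pi/5))*conj(exp(-2*I*pi/5)) + 1*(exp(-4*I*pi/5))*conj(exp(2*I*pi/5)) + 1*(exp(-2*I*pi/5))*conj(exp(-4*I*pi/5))]
      = (1/5)[(1) + (exp(-2*I*pi/5)) + (exp(-4*I*pi/5)) + (exp(4*I*pi/5)) + (exp(2*I*pi/5))] = 0/5 = 0
  <chi_0*chi_1, chi_3> = (1/5)[1*(1)*conj(1) + 1*(exp(2*I*pi/5))*conj(exp(-4*I*pi/5)) + 1*(exp(4*I*pi/5))*conj(exp(2*I*pi/5)) + 1*(exp(-4*I*pi/5))*conj(exp(-2*I*pi/5)) + 1*(exp(-2*I*pi/5))*conj(exp(4*I*pi/5))]
      = (1/5)[(1) + (exp(-4*I*pi/5)) + (exp(2*I*pi/5)) + (exp(-2*I*pi/5)) + (exp(4*I*pi/5))] = 0/5 = 0
  <chi_0*chi_1, chi_4> = (1/5)[1*(1)*conj(1) + 1*(exp(2*I*pi/5))*conj(exp(-2*I*pi/5)) + 1*(exp(4*I*pi/5))*conj(exp(-4*I*pi/5)) + 1*(exp(-4*I*pi/5))*conj(exp(4*I*pi/5)) + 1*(exp(-2*I*pi/5))*conj(exp(2*I*pi/5))]
      = (1/5)[(1) + (exp(4*I*pi/5)) + (exp(-2*I*pi/5)) + (exp(2*I*pi/5)) + (exp(-4*I*pi/5))] = 0/5 = 0
(Exp terms are combined using exp(i*s)*conj(exp(i*t)) = exp(i*(s-t)), and sums of them are collapsed using the identity that for every m > 1 the m distinct m-th roots of unity sum to 0, e.g. 1 + exp(2*I*pi/3) + exp(-2*I*pi/3) = 0.)
Hence the multiplicities are chi_1: 1. Dimension check: dim(chi_0)*dim(chi_1) = 1*1 = 1 and sum (mult * dim) = 1*1 = 1.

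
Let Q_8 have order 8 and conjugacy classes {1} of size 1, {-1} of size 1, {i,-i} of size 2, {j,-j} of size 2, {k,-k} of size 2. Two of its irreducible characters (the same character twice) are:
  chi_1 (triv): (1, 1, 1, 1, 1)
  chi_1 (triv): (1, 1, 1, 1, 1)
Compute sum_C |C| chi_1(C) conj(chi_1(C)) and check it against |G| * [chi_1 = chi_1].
Sum = 8 = |G| = 8; so <chi_1, chi_1> = 1 (norm-1 confirms irreducibility).

Working: Compute term by term over conjugacy classes (|C| * chi_1(C) * conj(chi_1(C))):
  1*(1)*conj(1) + 1*(1)*conj(1) + 2*(1)*conj(1) + 2*(1)*conj(1) + 2*(1)*conj(1)
  = (1) + (1) + (2) + (2) + (2)
  = 8.
Dividing by |G| = 8 gives 8/8 = 1, matching the row-orthogonality relation <chi_1, chi_1> = [chi_1 = chi_1].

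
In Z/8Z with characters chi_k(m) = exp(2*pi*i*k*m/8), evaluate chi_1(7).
chi_1(7) = zeta_8^7 = exp(-I*pi/4)

Explanation: chi_1(7) = zeta_8^(1*7) = zeta_8^7. Since zeta_8^8 = 1, this equals zeta_8^7 = exp(2*pi*i*7/8) = exp(-I*pi/4).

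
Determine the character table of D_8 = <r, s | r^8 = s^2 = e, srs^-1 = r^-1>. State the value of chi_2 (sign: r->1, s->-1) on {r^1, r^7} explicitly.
Conjugacy classes: {e} of size 1, {r^4} of size 1, {r^1, r^7} of size 2, {r^2, r^6} of size 2, {r^3, r^5} of size 2, {s, sr^2, ...} of size 4, {sr, sr^3, ...} of size 4.
Character table:
  irrep \ class              {e} (size 1)  {r^4} (size 1)  {r^1, r^7} (size 2)  {r^2, r^6} (size 2)  {r^3, r^5} (size 2)  {s, sr^2, ...} (size 4)  {sr, sr^3, ...} (size 4)
  chi_1 (triv)               1             1               1                    1                    1                    1                        1                       
  chi_2 (sign: r->1, s->-1)  1             1               1                    1                    1                    -1                       -1                      
  chi_3 (r->-1, s->1)        1             1               -1                   1                    -1                   1                        -1                      
  chi_4 (r->-1, s->-1)       1             1               -1                   1                    -1                   -1                       1                       
  chi_5 (2d, j=1)            2             -2              sqrt(2)              0                    -sqrt(2)             0                        0                       
  chi_6 (2d, j=2)            2             2               0                    -2                   0                    0                        0                       
  chi_7 (2d, j=3)            2             -2              -sqrt(2)             0                    sqrt(2)              0                        0                       

Spot check: chi_2 (sign: r->1, s->-1) on {r^1, r^7} = 1.

Justification: D_8 has order 2*8 = 16 with 7 conjugacy classes, hence 7 irreducibles. Sum of squared dims 1 + 1 + 1 + 1 + 4 + 4 + 4 = 16 = |G|. Linear characters come from the abelianisation; the 2-dimensional irreps have character r^k -> 2*cos(2*pi*j*k/8), reflections -> 0.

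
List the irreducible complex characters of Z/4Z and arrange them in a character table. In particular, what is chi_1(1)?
Character table of Z/4Z (irreps indexed chi_0,...,chi_3 with chi_k(m) = zeta_4^(k*m), zeta_4 = exp(2*pi*i/4)):
  irrep \ class  {0} (size 1)  {1} (size 1)  {2} (size 1)  {3} (size 1)
  chi_0          1             1             1             1           
  chi_1          1             I             -1            -I          
  chi_2          1             -1            1             -1          
  chi_3          1             -I            -1            I           

Spot check: chi_1(1) = zeta_4^(1*1) = zeta_4^1 = I.

Explanation: Z/4Z is abelian, so all 4 irreducible complex representations are 1-dimensional. They are given by chi_k(m) = zeta_4^(k*m) for k = 0,...,3. Row orthogonality: sum_m chi_k(m) conj(chi_l(m)) = 4 * [k = l].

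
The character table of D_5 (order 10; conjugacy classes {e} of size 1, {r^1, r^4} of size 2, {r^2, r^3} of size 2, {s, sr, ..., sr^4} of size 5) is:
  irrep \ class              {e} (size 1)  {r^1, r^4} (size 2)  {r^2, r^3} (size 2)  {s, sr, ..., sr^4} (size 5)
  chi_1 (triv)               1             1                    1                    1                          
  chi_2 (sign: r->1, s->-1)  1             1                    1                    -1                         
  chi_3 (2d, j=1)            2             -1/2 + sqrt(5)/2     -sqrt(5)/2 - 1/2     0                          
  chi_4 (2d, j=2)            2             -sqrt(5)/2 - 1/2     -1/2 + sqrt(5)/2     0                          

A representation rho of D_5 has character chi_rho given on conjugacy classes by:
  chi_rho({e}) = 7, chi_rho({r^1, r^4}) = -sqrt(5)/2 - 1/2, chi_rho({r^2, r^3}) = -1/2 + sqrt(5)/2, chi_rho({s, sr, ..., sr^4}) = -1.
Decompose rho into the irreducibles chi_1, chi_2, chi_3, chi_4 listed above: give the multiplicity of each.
Multiplicities: chi_1: 0, chi_2: 1, chi_3: 1, chi_4: 2.

Justification: Use <chi_rho, chi> = (1/|G|) sum_C |C| * chi_rho(C) * conj(chi(C)) with |G| = 10 for each irreducible chi in the table:
  <chi_rho, chi_1> = (1/10)[1*(7)*conj(1) + 2*(-sqrt(5)/2 - 1/2)*conj(1) + 2*(-1/2 + sqrt(5)/2)*conj(1) + 5*(-1)*conj(1)]
      = (1/10)[(7) + (-sqrt(5) - 1) + (-1 + sqrt(5)) + (-5)] = 0/10 = 0
  <chi_rho, chi_2> = (1/10)[1*(7)*conj(1) + 2*(-sqrt(5)/2 - 1/2)*conj(1) + 2*(-1/2 + sqrt(5)/2)*conj(1) + 5*(-1)*conj(-1)]
      = (1/10)[(7) + (-sqrt(5) - 1) + (-1 + sqrt(5)) + (5)] = 10/10 = 1
  <chi_rho, chi_3> = (1/10)[1*(7)*conj(2) + 2*(-sqrt(5)/2 - 1/2)*conj(-1/2 + sqrt(5)/2) + 2*(-1/2 + sqrt(5)/2)*conj(-sqrt(5)/2 - 1/2) + 5*(-1)*conj(0)]
      = (1/10)[(14) + (-2) + (-2) + (0)] = 10/10 = 1
  <chi_rho, chi_4> = (1/10)[1*(7)*conj(2) + 2*(-sqrt(5)/2 - 1/2)*conj(-sqrt(5)/2 - 1/2) + 2*(-1/2 + sqrt(5)/2)*conj(-1/2 + sqrt(5)/2) + 5*(-1)*conj(0)]
      = (1/10)[(14) + (sqrt(5) + 3) + (3 - sqrt(5)) + (0)] = 20/10 = 2
Dimension check: dim(rho) = sum (mult * dim) = 0*1 + 1*1 + 1*2 + 2*2 = 7 = chi_rho(e) = 7.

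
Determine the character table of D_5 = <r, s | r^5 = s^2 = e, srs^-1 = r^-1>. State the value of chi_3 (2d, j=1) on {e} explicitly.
Conjugacy classes: {e} of size 1, {r^1, r^4} of size 2, {r^2, r^3} of size 2, {s, sr, ..., sr^4} of size 5.
Character table:
  irrep \ class              {e} (size 1)  {r^1, r^4} (size 2)  {r^2, r^3} (size 2)  {s, sr, ..., sr^4} (size 5)
  chi_1 (triv)               1             1                    1                    1                          
  chi_2 (sign: r->1, s->-1)  1             1                    1                    -1                         
  chi_3 (2d, j=1)            2             -1/2 + sqrt(5)/2     -sqrt(5)/2 - 1/2     0                          
  chi_4 (2d, j=2)            2             -sqrt(5)/2 - 1/2     -1/2 + sqrt(5)/2     0                          

Spot check: chi_3 (2d, j=1) on {e} = 2.

Why: D_5 has order 2*5 = 10 with 4 conjugacy classes, hence 4 irreducibles. Sum of squared dims 1 + 1 + 4 + 4 = 10 = |G|. Linear characters come from the abelianisation; the 2-dimensional irreps have character r^k -> 2*cos(2*pi*j*k/5), reflections -> 0.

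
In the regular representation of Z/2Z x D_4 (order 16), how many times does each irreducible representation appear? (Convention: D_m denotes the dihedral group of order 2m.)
Each irreducible V_i of dimension d_i appears with multiplicity d_i, i.e. rho_reg = (direct sum over all irreducibles V_i) d_i V_i. The irreducible dimensions for Z/2Z x D_4 are 1, 1, 1, 1, 1, 1, 1, 1, 2, 2: 8 irreducibles of dimension 1, each with multiplicity 1; 2 irreducibles of dimension 2, each with multiplicity 2. Total dimension 8*1*1 + 2*2*2 = 16 = |G|.

Why: General theorem: in the regular representation of a finite group G, each irreducible appears with multiplicity equal to its dimension. Check: dim(rho_reg) = sum d_i^2 = 1 + 1 + 1 + 1 + 1 + 1 + 1 + 1 + 4 + 4 = 16 = |G|.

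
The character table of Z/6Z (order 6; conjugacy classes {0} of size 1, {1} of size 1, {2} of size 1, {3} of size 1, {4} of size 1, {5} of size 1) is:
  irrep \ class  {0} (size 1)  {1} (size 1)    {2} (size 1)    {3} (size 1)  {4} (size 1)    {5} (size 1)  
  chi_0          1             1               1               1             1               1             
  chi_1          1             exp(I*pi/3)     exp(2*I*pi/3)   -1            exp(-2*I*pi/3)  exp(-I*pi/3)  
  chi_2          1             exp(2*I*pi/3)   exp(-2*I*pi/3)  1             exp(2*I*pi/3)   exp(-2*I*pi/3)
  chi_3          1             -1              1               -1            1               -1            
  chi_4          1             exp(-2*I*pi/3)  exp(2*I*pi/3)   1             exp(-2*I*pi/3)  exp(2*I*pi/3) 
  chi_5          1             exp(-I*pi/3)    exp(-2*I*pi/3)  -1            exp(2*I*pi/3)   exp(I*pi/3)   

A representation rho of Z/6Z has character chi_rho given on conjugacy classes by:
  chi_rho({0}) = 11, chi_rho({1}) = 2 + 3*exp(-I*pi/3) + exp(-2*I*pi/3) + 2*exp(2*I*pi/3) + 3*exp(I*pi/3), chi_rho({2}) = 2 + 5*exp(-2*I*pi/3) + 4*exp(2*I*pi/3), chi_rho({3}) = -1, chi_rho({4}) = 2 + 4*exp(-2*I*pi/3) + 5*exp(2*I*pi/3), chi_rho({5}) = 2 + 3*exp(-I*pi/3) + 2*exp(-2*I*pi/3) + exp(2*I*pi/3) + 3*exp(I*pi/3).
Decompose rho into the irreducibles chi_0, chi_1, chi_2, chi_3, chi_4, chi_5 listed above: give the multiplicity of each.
Multiplicities: chi_0: 2, chi_1: 3, chi_2: 2, chi_3: 0, chi_4: 1, chi_5: 3.

Why: Use <chi_rho, chi> = (1/|G|) sum_C |C| * chi_rho(C) * conj(chi(C)) with |G| = 6 for each irreducible chi in the table:
  <chi_rho, chi_0> = (1/6)[1*(11)*conj(1) + 1*(2 + 3*exp(-I*pi/3) + exp(-2*I*pi/3) + 2*exp(2*I*pi/3) + 3*exp(I*pi/3))*conj(1) + 1*(2 + 5*exp(-2*I*pi/3) + 4*exp(2*I*pi/3))*conj(1) + 1*(-1)*conj(1) + 1*(2 + 4*exp(-2*I*pi/3) + 5*exp(2*I*pi/3))*conj(1) + 1*(2 + 3*exp(-I*pi/3) + 2*exp(-2*I*pi/3) + exp(2*I*pi/3) + 3*exp(I*pi/3))*conj(1)]
      = (1/6)[(11) + (2 + 3*exp(-I*pi/3) + exp(-2*I*pi/3) + 2*exp(2*I*pi/3) + 3*exp(I*pi/3)) + (2 + 5*exp(-2*I*pi/3) + 4*exp(2*I*pi/3)) + (-1) + (2 + 4*exp(-2*I*pi/3) + 5*exp(2*I*pi/3)) + (2 + 3*exp(-I*pi/3) + 2*exp(-2*I*pi/3) + exp(2*I*pi/3) + 3*exp(I*pi/3))] = 12/6 = 2
  <chi_rho, chi_1> = (1/6)[1*(11)*conj(1) + 1*(2 + 3*exp(-I*pi/3) + exp(-2*I*pi/3) + 2*exp(2*I*pi/3) + 3*exp(I*pi/3))*conj(exp(I*pi/3)) + 1*(2 + 5*exp(-2*I*pi/3) + 4*exp(2*I*pi/3))*conj(exp(2*I*pi/3)) + 1*(-1)*conj(-1) + 1*(2 + 4*exp(-2*I*pi/3) + 5*exp(2*I*pi/3))*conj(exp(-2*I*pi/3)) + 1*(2 + 3*exp(-I*pi/3) + 2*exp(-2*I*pi/3) + exp(2*I*pi/3) + 3*exp(I*pi/3))*conj(exp(-I*pi/3))]
      = (1/6)[(11) + (2 + 3*exp(-2*I*pi/3) + 2*exp(-I*pi/3) + 2*exp(I*pi/3)) + (4 + 2*exp(-2*I*pi/3) + 5*exp(2*I*pi/3)) + (1) + (4 + 5*exp(-2*I*pi/3) + 2*exp(2*I*pi/3)) + (2 + 2*exp(-I*pi/3) + 2*exp(I*pi/3) + 3*exp(2*I*pi/3))] = 18/6 = 3
  <chi_rho, chi_2> = (1/6)[1*(11)*conj(1) + 1*(2 + 3*exp(-I*pi/3) + exp(-2*I*pi/3) + 2*exp(2*I*pi/3) + 3*exp(I*pi/3))*conj(exp(2*I*pi/3)) + 1*(2 + 5*exp(-2*I*pi/3) + 4*exp(2*I*pi/3))*conj(exp(-2*I*pi/3)) + 1*(-1)*conj(1) + 1*(2 + 4*exp(-2*I*pi/3) + 5*exp(2*I*pi/3))*conj(exp(2*I*pi/3)) + 1*(2 + 3*exp(-I*pi/3) + 2*exp(-2*I*pi/3) + exp(2*I*pi/3) + 3*exp(I*pi/3))*conj(exp(-2*I*pi/3))]
      = (1/6)[(11) + (-1 + 3*exp(-I*pi/3) + 2*exp(-2*I*pi/3) + exp(2*I*pi/3)) + (5 + 4*exp(-2*I*pi/3) + 2*exp(2*I*pi/3)) + (-1) + (5 + 2*exp(-2*I*pi/3) + 4*exp(2*I*pi/3)) + (-1 + exp(-2*I*pi/3) + 2*exp(2*I*pi/3) + 3*exp(I*pi/3))] = 12/6 = 2
  <chi_rho, chi_3> = (1/6)[1*(11)*conj(1) + 1*(2 + 3*exp(-I*pi/3) + exp(-2*I*pi/3) + 2*exp(2*I*pi/3) + 3*exp(I*pi/3))*conj(-1) + 1*(2 + 5*exp(-2*I*pi/3) + 4*exp(2*I*pi/3))*conj(1) + 1*(-1)*conj(-1) + 1*(2 + 4*exp(-2*I*pi/3) + 5*exp(2*I*pi/3))*conj(1) + 1*(2 + 3*exp(-I*pi/3) + 2*exp(-2*I*pi/3) + exp(2*I*pi/3) + 3*exp(I*pi/3))*conj(-1)]
      = (1/6)[(11) + (-2 - 3*exp(I*pi/3) - 2*exp(2*I*pi/3) - exp(-2*I*pi/3) - 3*exp(-I*pi/3)) + (2 + 5*exp(-2*I*pi/3) + 4*exp(2*I*pi/3)) + (1) + (2 + 4*exp(-2*I*pi/3) + 5*exp(2*I*pi/3)) + (-2 - 3*exp(I*pi/3) - exp(2*I*pi/3) - 2*exp(-2*I*pi/3) - 3*exp(-I*pi/3))] = 0/6 = 0
  <chi_rho, chi_4> = (1/6)[1*(11)*conj(1) + 1*(2 + 3*exp(-I*pi/3) + exp(-2*I*pi/3) + 2*exp(2*I*pi/3) + 3*exp(I*pi/3))*conj(exp(-2*I*pi/3)) + 1*(2 + 5*exp(-2*I*pi/3) + 4*exp(2*I*pi/3))*conj(exp(2*I*pi/3)) + 1*(-1)*conj(1) + 1*(2 + 4*exp(-2*I*pi/3) + 5*exp(2*I*pi/3))*conj(exp(-2*I*pi/3)) + 1*(2 + 3*exp(-I*pi/3) + 2*exp(-2*I*pi/3) + exp(2*I*pi/3) + 3*exp(I*pi/3))*conj(exp(2*I*pi/3))]
      = (1/6)[(11) + (-2 + 2*exp(-2*I*pi/3) + 2*exp(2*I*pi/3) + 3*exp(I*pi/3)) + (4 + 2*exp(-2*I*pi/3) + 5*exp(2*I*pi/3)) + (-1) + (4 + 5*exp(-2*I*pi/3) + 2*exp(2*I*pi/3)) + (-2 + 3*exp(-I*pi/3) + 2*exp(-2*I*pi/3) + 2*exp(2*I*pi/3))] = 6/6 = 1
  <chi_rho, chi_5> = (1/6)[1*(11)*conj(1) + 1*(2 + 3*exp(-I*pi/3) + exp(-2*I*pi/3) + 2*exp(2*I*pi/3) + 3*exp(I*pi/3))*conj(exp(-I*pi/3)) + 1*(2 + 5*exp(-2*I*pi/3) + 4*exp(2*I*pi/3))*conj(exp(-2*I*pi/3)) + 1*(-1)*conj(-1) + 1*(2 + 4*exp(-2*I*pi/3) + 5*exp(2*I*pi/3))*conj(exp(2*I*pi/3)) + 1*(2 + 3*exp(-I*pi/3) + 2*exp(-2*I*pi/3) + exp(2*I*pi/3) + 3*exp(I*pi/3))*conj(exp(I*pi/3))]
      = (1/6)[(11) + (1 + exp(-I*pi/3) + 2*exp(I*pi/3) + 3*exp(2*I*pi/3)) + (5 + 4*exp(-2*I*pi/3) + 2*exp(2*I*pi/3)) + (1) + (5 + 2*exp(-2*I*pi/3) + 4*exp(2*I*pi/3)) + (1 + 3*exp(-2*I*pi/3) + 2*exp(-I*pi/3) + exp(I*pi/3))] = 18/6 = 3
(Exp terms are combined using exp(i*s)*conj(exp(i*t)) = exp(i*(s-t)), and sums of them are collapsed using the identity that for every m > 1 the m distinct m-th roots of unity sum to 0, e.g. 1 + exp(2*I*pi/3) + exp(-2*I*pi/3) = 0.)
Dimension check: dim(rho) = sum (mult * dim) = 2*1 + 3*1 + 2*1 + 0*1 + 1*1 + 3*1 = 11 = chi_rho(e) = 11.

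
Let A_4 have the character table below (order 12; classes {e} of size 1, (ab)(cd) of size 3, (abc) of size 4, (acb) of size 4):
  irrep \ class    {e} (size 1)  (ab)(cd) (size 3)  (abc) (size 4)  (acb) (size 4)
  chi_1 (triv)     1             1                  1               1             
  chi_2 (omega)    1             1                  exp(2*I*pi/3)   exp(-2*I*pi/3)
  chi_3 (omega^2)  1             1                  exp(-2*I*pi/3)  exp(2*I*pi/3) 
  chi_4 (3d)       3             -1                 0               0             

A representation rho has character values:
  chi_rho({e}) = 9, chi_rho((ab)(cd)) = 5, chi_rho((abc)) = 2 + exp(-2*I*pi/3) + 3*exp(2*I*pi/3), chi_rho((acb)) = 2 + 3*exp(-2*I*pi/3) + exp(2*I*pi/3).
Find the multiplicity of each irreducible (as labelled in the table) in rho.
Multiplicities: chi_1: 2, chi_2: 3, chi_3: 1, chi_4: 1.

Justification: Use <chi_rho, chi> = (1/|G|) sum_C |C| * chi_rho(C) * conj(chi(C)) with |G| = 12 for each irreducible chi in the table:
  <chi_rho, chi_1> = (1/12)[1*(9)*conj(1) + 3*(5)*conj(1) + 4*(2 + exp(-2*I*pi/3) + 3*exp(2*I*pi/3))*conj(1) + 4*(2 + 3*exp(-2*I*pi/3) + exp(2*I*pi/3))*conj(1)]
      = (1/12)[(9) + (15) + (8 + 4*exp(-2*I*pi/3) + 12*exp(2*I*pi/3)) + (8 + 12*exp(-2*I*pi/3) + 4*exp(2*I*pi/3))] = 24/12 = 2
  <chi_rho, chi_2> = (1/12)[1*(9)*conj(1) + 3*(5)*conj(1) + 4*(2 + exp(-2*I*pi/3) + 3*exp(2*I*pi/3))*conj(exp(2*I*pi/3)) + 4*(2 + 3*exp(-2*I*pi/3) + exp(2*I*pi/3))*conj(exp(-2*I*pi/3))]
      = (1/12)[(9) + (15) + (12 + 8*exp(-2*I*pi/3) + 4*exp(2*I*pi/3)) + (12 + 4*exp(-2*I*pi/3) + 8*exp(2*I*pi/3))] = 36/12 = 3
  <chi_rho, chi_3> = (1/12)[1*(9)*conj(1) + 3*(5)*conj(1) + 4*(2 + exp(-2*I*pi/3) + 3*exp(2*I*pi/3))*conj(exp(-2*I*pi/3)) + 4*(2 + 3*exp(-2*I*pi/3) + exp(2*I*pi/3))*conj(exp(2*I*pi/3))]
      = (1/12)[(9) + (15) + (4 + 12*exp(-2*I*pi/3) + 8*exp(2*I*pi/3)) + (4 + 8*exp(-2*I*pi/3) + 12*exp(2*I*pi/3))] = 12/12 = 1
  <chi_rho, chi_4> = (1/12)[1*(9)*conj(3) + 3*(5)*conj(-1) + 4*(2 + exp(-2*I*pi/3) + 3*exp(2*I*pi/3))*conj(0) + 4*(2 + 3*exp(-2*I*pi/3) + exp(2*I*pi/3))*conj(0)]
      = (1/12)[(27) + (-15) + (0) + (0)] = 12/12 = 1
(Exp terms are combined using exp(i*s)*conj(exp(i*t)) = exp(i*(s-t)), and sums of them are collapsed using the identity that for every m > 1 the m distinct m-th roots of unity sum to 0, e.g. 1 + exp(2*I*pi/3) + exp(-2*I*pi/3) = 0.)
Dimension check: dim(rho) = sum (mult * dim) = 2*1 + 3*1 + 1*1 + 1*3 = 9 = chi_rho(e) = 9.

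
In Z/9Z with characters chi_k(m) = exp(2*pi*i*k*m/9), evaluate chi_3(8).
chi_3(8) = zeta_9^24 = exp(-2*I*pi/3)

Argument: chi_3(8) = zeta_9^(3*8) = zeta_9^24. Since zeta_9^9 = 1, this equals zeta_9^6 = exp(2*pi*i*6/9) = exp(-2*I*pi/3).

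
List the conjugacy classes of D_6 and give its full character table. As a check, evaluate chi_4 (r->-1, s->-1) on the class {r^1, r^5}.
Conjugacy classes: {e} of size 1, {r^3} of size 1, {r^1, r^5} of size 2, {r^2, r^4} of size 2, {s, sr^2, ...} of size 3, {sr, sr^3, ...} of size 3.
Character table:
  irrep \ class              {e} (size 1)  {r^3} (size 1)  {r^1, r^5} (size 2)  {r^2, r^4} (size 2)  {s, sr^2, ...} (size 3)  {sr, sr^3, ...} (size 3)
  chi_1 (triv)               1             1               1                    1                    1                        1                       
  chi_2 (sign: r->1, s->-1)  1             1               1                    1                    -1                       -1                      
  chi_3 (r->-1, s->1)        1             -1              -1                   1                    1                        -1                      
  chi_4 (r->-1, s->-1)       1             -1              -1                   1                    -1                       1                       
  chi_5 (2d, j=1)            2             -2              1                    -1                   0                        0                       
  chi_6 (2d, j=2)            2             2               -1                   -1                   0                        0                       

Spot check: chi_4 (r->-1, s->-1) on {r^1, r^5} = -1.

Working: D_6 has order 2*6 = 12 with 6 conjugacy classes, hence 6 irreducibles. Sum of squared dims 1 + 1 + 1 + 1 + 4 + 4 = 12 = |G|. Linear characters come from the abelianisation; the 2-dimensional irreps have character r^k -> 2*cos(2*pi*j*k/6), reflections -> 0.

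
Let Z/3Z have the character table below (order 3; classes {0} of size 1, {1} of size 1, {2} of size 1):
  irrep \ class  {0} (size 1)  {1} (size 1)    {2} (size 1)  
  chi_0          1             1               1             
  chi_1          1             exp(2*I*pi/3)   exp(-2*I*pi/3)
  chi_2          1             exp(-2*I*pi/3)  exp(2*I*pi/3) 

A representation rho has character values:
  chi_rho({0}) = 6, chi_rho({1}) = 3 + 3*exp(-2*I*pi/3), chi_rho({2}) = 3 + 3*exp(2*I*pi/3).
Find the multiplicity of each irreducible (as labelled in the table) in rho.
Multiplicities: chi_0: 3, chi_1: 0, chi_2: 3.

Explanation: Use <chi_rho, chi> = (1/|G|) sum_C |C| * chi_rho(C) * conj(chi(C)) with |G| = 3 for each irreducible chi in the table:
  <chi_rho, chi_0> = (1/3)[1*(6)*conj(1) + 1*(3 + 3*exp(-2*I*pi/3))*conj(1) + 1*(3 + 3*exp(2*I*pi/3))*conj(1)]
      = (1/3)[(6) + (3 + 3*exp(-2*I*pi/3)) + (3 + 3*exp(2*I*pi/3))] = 9/3 = 3
  <chi_rho, chi_1> = (1/3)[1*(6)*conj(1) + 1*(3 + 3*exp(-2*I*pi/3))*conj(exp(2*I*pi/3)) + 1*(3 + 3*exp(2*I*pi/3))*conj(exp(-2*I*pi/3))]
      = (1/3)[(6) + (-3) + (-3)] = 0/3 = 0
  <chi_rho, chi_2> = (1/3)[1*(6)*conj(1) + 1*(3 + 3*exp(-2*I*pi/3))*conj(exp(-2*I*pi/3)) + 1*(3 + 3*exp(2*I*pi/3))*conj(exp(2*I*pi/3))]
      = (1/3)[(6) + (3 + 3*exp(2*I*pi/3)) + (3 + 3*exp(-2*I*pi/3))] = 9/3 = 3
(Exp terms are combined using exp(i*s)*conj(exp(i*t)) = exp(i*(s-t)), and sums of them are collapsed using the identity that for every m > 1 the m distinct m-th roots of unity sum to 0, e.g. 1 + exp(2*I*pi/3) + exp(-2*I*pi/3) = 0.)
Dimension check: dim(rho) = sum (mult * dim) = 3*1 + 0*1 + 3*1 = 6 = chi_rho(e) = 6.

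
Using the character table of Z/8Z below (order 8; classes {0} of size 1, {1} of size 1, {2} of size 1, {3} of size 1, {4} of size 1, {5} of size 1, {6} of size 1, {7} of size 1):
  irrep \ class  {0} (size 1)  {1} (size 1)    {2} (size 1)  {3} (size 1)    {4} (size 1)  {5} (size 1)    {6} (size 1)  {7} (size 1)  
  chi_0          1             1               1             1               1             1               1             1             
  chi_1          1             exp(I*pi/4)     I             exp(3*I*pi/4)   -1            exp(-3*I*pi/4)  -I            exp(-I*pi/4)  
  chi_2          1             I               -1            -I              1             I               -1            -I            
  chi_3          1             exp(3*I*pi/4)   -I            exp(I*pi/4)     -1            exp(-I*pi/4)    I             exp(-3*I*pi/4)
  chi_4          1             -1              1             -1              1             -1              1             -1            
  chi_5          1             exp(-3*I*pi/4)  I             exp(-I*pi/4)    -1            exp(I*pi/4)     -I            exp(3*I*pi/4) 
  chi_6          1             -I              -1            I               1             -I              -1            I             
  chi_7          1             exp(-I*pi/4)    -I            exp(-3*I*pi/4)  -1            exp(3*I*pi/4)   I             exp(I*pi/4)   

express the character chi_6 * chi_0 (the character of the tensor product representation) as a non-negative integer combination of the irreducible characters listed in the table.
chi_6 tensor chi_0 = chi_6 (all other irreducibles have multiplicity 0).

Solution. The character of a tensor product is the pointwise product (chi_6 * chi_0)(C) = chi_6(C) * chi_0(C):
  {0}: (1)*(1), {1}: (-I)*(1), {2}: (-1)*(1), {3}: (I)*(1), {4}: (1)*(1), {5}: (-I)*(1), {6}: (-1)*(1), {7}: (I)*(1)
so (chi_6 * chi_0) takes values
  {0} -> 1, {1} -> -I, {2} -> -1, {3} -> I, {4} -> 1, {5} -> -I, {6} -> -1, {7} -> I.
Now take the inner product of this character with each irreducible chi from the table, <chi_6*chi_0, chi> = (1/8) sum_C |C| (chi_6*chi_0)(C) conj(chi(C)):
  <chi_6*chi_0, chi_0> = (1/8)[1*(1)*conj(1) + 1*(-I)*conj(1) + 1*(-1)*conj(1) + 1*(I)*conj(1) + 1*(1)*conj(1) + 1*(-I)*conj(1) + 1*(-1)*conj(1) + 1*(I)*conj(1)]
      = (1/8)[(1) + (-I) + (-1) + (I) + (1) + (-I) + (-1) + (I)] = 0/8 = 0
  <chi_6*chi_0, chi_1> = (1/8)[1*(1)*conj(1) + 1*(-I)*conj(exp(I*pi/4)) + 1*(-1)*conj(I) + 1*(I)*conj(exp(3*I*pi/4)) + 1*(1)*conj(-1) + 1*(-I)*conj(exp(-3*I*pi/4)) + 1*(-1)*conj(-I) + 1*(I)*conj(exp(-I*pi/4))]
      = (1/8)[(1) + (-exp(I*pi/4)) + (I) + (exp(-I*pi/4)) + (-1) + (-exp(-3*I*pi/4)) + (-I) + (exp(3*I*pi/4))] = 0/8 = 0
  <chi_6*chi_0, chi_2> = (1/8)[1*(1)*conj(1) + 1*(-I)*conj(I) + 1*(-1)*conj(-1) + 1*(I)*conj(-I) + 1*(1)*conj(1) + 1*(-I)*conj(I) + 1*(-1)*conj(-1) + 1*(I)*conj(-I)]
      = (1/8)[(1) + (-1) + (1) + (-1) + (1) + (-1) + (1) + (-1)] = 0/8 = 0
  <chi_6*chi_0, chi_3> = (1/8)[1*(1)*conj(1) + 1*(-I)*conj(exp(3*I*pi/4)) + 1*(-1)*conj(-I) + 1*(I)*conj(exp(I*pi/4)) + 1*(1)*conj(-1) + 1*(-I)*conj(exp(-I*pi/4)) + 1*(-1)*conj(I) + 1*(I)*conj(exp(-3*I*pi/4))]
      = (1/8)[(1) + (-exp(-I*pi/4)) + (-I) + (exp(I*pi/4)) + (-1) + (-exp(3*I*pi/4)) + (I) + (exp(-3*I*pi/4))] = 0/8 = 0
  <chi_6*chi_0, chi_4> = (1/8)[1*(1)*conj(1) + 1*(-I)*conj(-1) + 1*(-1)*conj(1) + 1*(I)*conj(-1) + 1*(1)*conj(1) + 1*(-I)*conj(-1) + 1*(-1)*conj(1) + 1*(I)*conj(-1)]
      = (1/8)[(1) + (I) + (-1) + (-I) + (1) + (I) + (-1) + (-I)] = 0/8 = 0
  <chi_6*chi_0, chi_5> = (1/8)[1*(1)*conj(1) + 1*(-I)*conj(exp(-3*I*pi/4)) + 1*(-1)*conj(I) + 1*(I)*conj(exp(-I*pi/4)) + 1*(1)*conj(-1) + 1*(-I)*conj(exp(I*pi/4)) + 1*(-1)*conj(-I) + 1*(I)*conj(exp(3*I*pi/4))]
      = (1/8)[(1) + (-exp(-3*I*pi/4)) + (I) + (exp(3*I*pi/4)) + (-1) + (-exp(I*pi/4)) + (-I) + (exp(-I*pi/4))] = 0/8 = 0
  <chi_6*chi_0, chi_6> = (1/8)[1*(1)*conj(1) + 1*(-I)*conj(-I) + 1*(-1)*conj(-1) + 1*(I)*conj(I) + 1*(1)*conj(1) + 1*(-I)*conj(-I) + 1*(-1)*conj(-1) + 1*(I)*conj(I)]
      = (1/8)[(1) + (1) + (1) + (1) + (1) + (1) + (1) + (1)] = 8/8 = 1
  <chi_6*chi_0, chi_7> = (1/8)[1*(1)*conj(1) + 1*(-I)*conj(exp(-I*pi/4)) + 1*(-1)*conj(-I) + 1*(I)*conj(exp(-3*I*pi/4)) + 1*(1)*conj(-1) + 1*(-I)*conj(exp(3*I*pi/4)) + 1*(-1)*conj(I) + 1*(I)*conj(exp(I*pi/4))]
      = (1/8)[(1) + (-exp(3*I*pi/4)) + (-I) + (exp(-3*I*pi/4)) + (-1) + (-exp(-I*pi/4)) + (I) + (exp(I*pi/4))] = 0/8 = 0
(Exp terms are combined using exp(i*s)*conj(exp(i*t)) = exp(i*(s-t)), and sums of them are collapsed using the identity that for every m > 1 the m distinct m-th roots of unity sum to 0, e.g. 1 + exp(2*I*pi/3) + exp(-2*I*pi/3) = 0.)
Hence the multiplicities are chi_6: 1. Dimension check: dim(chi_6)*dim(chi_0) = 1*1 = 1 and sum (mult * dim) = 1*1 = 1.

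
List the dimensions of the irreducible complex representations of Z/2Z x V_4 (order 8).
Dimensions: 1, 1, 1, 1, 1, 1, 1, 1

Explanation: There are 8 irreducibles (= number of conjugacy classes). Their dimensions d_i satisfy sum d_i^2 = |G| = 8: 1 + 1 + 1 + 1 + 1 + 1 + 1 + 1 = 8. (For the product with Z/2Z: each of the 2 1-dim characters of Z/2Z tensors with each irrep of V_4, giving 2 copies of each V_4-dimension.)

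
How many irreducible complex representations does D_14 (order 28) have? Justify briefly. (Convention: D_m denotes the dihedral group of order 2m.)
10

Argument: The number of irreducible complex representations of a finite group equals its number of conjugacy classes. D_14 has 10 conjugacy classes (n/2 + 3 for n even), so D_14 (order 28) has exactly 10 irreducible complex representations.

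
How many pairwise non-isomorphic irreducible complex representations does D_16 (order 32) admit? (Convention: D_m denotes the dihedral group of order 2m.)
11

Proof sketch: The number of irreducible complex representations of a finite group equals its number of conjugacy classes. D_16 has 11 conjugacy classes (n/2 + 3 for n even), so D_16 (order 32) has exactly 11 irreducible complex representations.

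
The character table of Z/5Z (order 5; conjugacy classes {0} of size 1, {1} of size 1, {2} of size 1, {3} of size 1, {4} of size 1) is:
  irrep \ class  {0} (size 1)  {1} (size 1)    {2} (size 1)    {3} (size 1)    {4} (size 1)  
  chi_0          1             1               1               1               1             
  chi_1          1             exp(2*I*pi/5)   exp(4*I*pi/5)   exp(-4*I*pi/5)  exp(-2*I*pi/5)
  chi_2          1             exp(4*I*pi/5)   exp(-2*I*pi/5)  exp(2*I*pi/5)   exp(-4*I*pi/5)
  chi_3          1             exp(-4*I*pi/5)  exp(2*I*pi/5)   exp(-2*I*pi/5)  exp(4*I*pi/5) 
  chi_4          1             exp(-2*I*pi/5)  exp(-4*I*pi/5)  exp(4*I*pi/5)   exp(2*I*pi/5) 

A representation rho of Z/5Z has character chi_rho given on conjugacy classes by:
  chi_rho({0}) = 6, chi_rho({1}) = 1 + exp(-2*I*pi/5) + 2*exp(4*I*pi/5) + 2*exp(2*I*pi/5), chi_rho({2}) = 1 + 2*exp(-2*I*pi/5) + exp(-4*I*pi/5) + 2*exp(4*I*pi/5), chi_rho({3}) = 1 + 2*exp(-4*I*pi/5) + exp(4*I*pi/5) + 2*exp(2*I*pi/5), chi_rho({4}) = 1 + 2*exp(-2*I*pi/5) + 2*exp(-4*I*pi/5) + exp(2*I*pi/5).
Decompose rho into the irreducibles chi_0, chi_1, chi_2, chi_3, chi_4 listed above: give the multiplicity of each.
Multiplicities: chi_0: 1, chi_1: 2, chi_2: 2, chi_3: 0, chi_4: 1.

Reasoning: Use <chi_rho, chi> = (1/|G|) sum_C |C| * chi_rho(C) * conj(chi(C)) with |G| = 5 for each irreducible chi in the table:
  <chi_rho, chi_0> = (1/5)[1*(6)*conj(1) + 1*(1 + exp(-2*I*pi/5) + 2*exp(4*I*pi/5) + 2*exp(2*I*pi/5))*conj(1) + 1*(1 + 2*exp(-2*I*pi/5) + exp(-4*I*pi/5) + 2*exp(4*I*pi/5))*conj(1) + 1*(1 + 2*exp(-4*I*pi/5) + exp(4*I*pi/5) + 2*exp(2*I*pi/5))*conj(1) + 1*(1 + 2*exp(-2*I*pi/5) + 2*exp(-4*I*pi/5) + exp(2*I*pi/5))*conj(1)]
      = (1/5)[(6) + (1 + exp(-2*I*pi/5) + 2*exp(4*I*pi/5) + 2*exp(2*I*pi/5)) + (1 + 2*exp(-2*I*pi/5) + exp(-4*I*pi/5) + 2*exp(4*I*pi/5)) + (1 + 2*exp(-4*I*pi/5) + exp(4*I*pi/5) + 2*exp(2*I*pi/5)) + (1 + 2*exp(-2*I*pi/5) + 2*exp(-4*I*pi/5) + exp(2*I*pi/5))] = 5/5 = 1
  <chi_rho, chi_1> = (1/5)[1*(6)*conj(1) + 1*(1 + exp(-2*I*pi/5) + 2*exp(4*I*pi/5) + 2*exp(2*I*pi/5))*conj(exp(2*I*pi/5)) + 1*(1 + 2*exp(-2*I*pi/5) + exp(-4*I*pi/5) + 2*exp(4*I*pi/5))*conj(exp(4*I*pi/5)) + 1*(1 + 2*exp(-4*I*pi/5) + exp(4*I*pi/5) + 2*exp(2*I*pi/5))*conj(exp(-4*I*pi/5)) + 1*(1 + 2*exp(-2*I*pi/5) + 2*exp(-4*I*pi/5) + exp(2*I*pi/5))*conj(exp(-2*I*pi/5))]
      = (1/5)[(6) + (2 + exp(-2*I*pi/5) + exp(-4*I*pi/5) + 2*exp(2*I*pi/5)) + (2 + exp(-4*I*pi/5) + exp(2*I*pi/5) + 2*exp(4*I*pi/5)) + (2 + 2*exp(-4*I*pi/5) + exp(-2*I*pi/5) + exp(4*I*pi/5)) + (2 + 2*exp(-2*I*pi/5) + exp(4*I*pi/5) + exp(2*I*pi/5))] = 10/5 = 2
  <chi_rho, chi_2> = (1/5)[1*(6)*conj(1) + 1*(1 + exp(-2*I*pi/5) + 2*exp(4*I*pi/5) + 2*exp(2*I*pi/5))*conj(exp(4*I*pi/5)) + 1*(1 + 2*exp(-2*I*pi/5) + exp(-4*I*pi/5) + 2*exp(4*I*pi/5))*conj(exp(-2*I*pi/5)) + 1*(1 + 2*exp(-4*I*pi/5) + exp(4*I*pi/5) + 2*exp(2*I*pi/5))*conj(exp(2*I*pi/5)) + 1*(1 + 2*exp(-2*I*pi/5) + 2*exp(-4*I*pi/5) + exp(2*I*pi/5))*conj(exp(-4*I*pi/5))]
      = (1/5)[(6) + (2 + 2*exp(-2*I*pi/5) + exp(-4*I*pi/5) + exp(4*I*pi/5)) + (2 + 2*exp(-4*I*pi/5) + exp(-2*I*pi/5) + exp(2*I*pi/5)) + (2 + exp(-2*I*pi/5) + exp(2*I*pi/5) + 2*exp(4*I*pi/5)) + (2 + exp(-4*I*pi/5) + exp(4*I*pi/5) + 2*exp(2*I*pi/5))] = 10/5 = 2
  <chi_rho, chi_3> = (1/5)[1*(6)*conj(1) + 1*(1 + exp(-2*I*pi/5) + 2*exp(4*I*pi/5) + 2*exp(2*I*pi/5))*conj(exp(-4*I*pi/5)) + 1*(1 + 2*exp(-2*I*pi/5) + exp(-4*I*pi/5) + 2*exp(4*I*pi/5))*conj(exp(2*I*pi/5)) + 1*(1 + 2*exp(-4*I*pi/5) + exp(4*I*pi/5) + 2*exp(2*I*pi/5))*conj(exp(-2*I*pi/5)) + 1*(1 + 2*exp(-2*I*pi/5) + 2*exp(-4*I*pi/5) + exp(2*I*pi/5))*conj(exp(4*I*pi/5))]
      = (1/5)[(6) + (2*exp(-2*I*pi/5) + 2*exp(-4*I*pi/5) + exp(4*I*pi/5) + exp(2*I*pi/5)) + (2*exp(-4*I*pi/5) + exp(-2*I*pi/5) + exp(4*I*pi/5) + 2*exp(2*I*pi/5)) + (2*exp(-2*I*pi/5) + exp(-4*I*pi/5) + exp(2*I*pi/5) + 2*exp(4*I*pi/5)) + (exp(-2*I*pi/5) + exp(-4*I*pi/5) + 2*exp(4*I*pi/5) + 2*exp(2*I*pi/5))] = 0/5 = 0
  <chi_rho, chi_4> = (1/5)[1*(6)*conj(1) + 1*(1 + exp(-2*I*pi/5) + 2*exp(4*I*pi/5) + 2*exp(2*I*pi/5))*conj(exp(-2*I*pi/5)) + 1*(1 + 2*exp(-2*I*pi/5) + exp(-4*I*pi/5) + 2*exp(4*I*pi/5))*conj(exp(-4*I*pi/5)) + 1*(1 + 2*exp(-4*I*pi/5) + exp(4*I*pi/5) + 2*exp(2*I*pi/5))*conj(exp(4*I*pi/5)) + 1*(1 + 2*exp(-2*I*pi/5) + 2*exp(-4*I*pi/5) + exp(2*I*pi/5))*conj(exp(2*I*pi/5))]
      = (1/5)[(6) + (1 + 2*exp(-4*I*pi/5) + exp(2*I*pi/5) + 2*exp(4*I*pi/5)) + (1 + 2*exp(-2*I*pi/5) + exp(4*I*pi/5) + 2*exp(2*I*pi/5)) + (1 + 2*exp(-2*I*pi/5) + exp(-4*I*pi/5) + 2*exp(2*I*pi/5)) + (1 + 2*exp(-4*I*pi/5) + exp(-2*I*pi/5) + 2*exp(4*I*pi/5))] = 5/5 = 1
(Exp terms are combined using exp(i*s)*conj(exp(i*t)) = exp(i*(s-t)), and sums of them are collapsed using the identity that for every m > 1 the m distinct m-th roots of unity sum to 0, e.g. 1 + exp(2*I*pi/3) + exp(-2*I*pi/3) = 0.)
Dimension check: dim(rho) = sum (mult * dim) = 1*1 + 2*1 + 2*1 + 0*1 + 1*1 = 6 = chi_rho(e) = 6.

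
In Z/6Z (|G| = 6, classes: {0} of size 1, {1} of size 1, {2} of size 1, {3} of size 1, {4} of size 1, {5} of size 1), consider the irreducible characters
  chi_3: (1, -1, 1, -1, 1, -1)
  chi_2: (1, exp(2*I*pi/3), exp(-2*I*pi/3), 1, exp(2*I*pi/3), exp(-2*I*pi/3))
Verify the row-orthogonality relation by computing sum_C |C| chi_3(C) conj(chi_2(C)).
Sum = 0; so <chi_3, chi_2> = 0 (distinct irreducibles are orthogonal).

Proof sketch: Compute term by term over conjugacy classes (|C| * chi_3(C) * conj(chi_2(C))):
  1*(1)*conj(1) + 1*(-1)*conj(exp(2*I*pi/3)) + 1*(1)*conj(exp(-2*I*pi/3)) + 1*(-1)*conj(1) + 1*(1)*conj(exp(2*I*pi/3)) + 1*(-1)*conj(exp(-2*I*pi/3))
  = (1) + (-exp(-2*I*pi/3)) + (exp(2*I*pi/3)) + (-1) + (exp(-2*I*pi/3)) + (-exp(2*I*pi/3))
  = 0.
(Exp terms are combined using exp(i*s)*conj(exp(i*t)) = exp(i*(s-t)), and sums of them are collapsed using the identity that for every m > 1 the m distinct m-th roots of unity sum to 0, e.g. 1 + exp(2*I*pi/3) + exp(-2*I*pi/3) = 0.)
Dividing by |G| = 6 gives 0/6 = 0, matching the row-orthogonality relation <chi_3, chi_2> = [chi_3 = chi_2].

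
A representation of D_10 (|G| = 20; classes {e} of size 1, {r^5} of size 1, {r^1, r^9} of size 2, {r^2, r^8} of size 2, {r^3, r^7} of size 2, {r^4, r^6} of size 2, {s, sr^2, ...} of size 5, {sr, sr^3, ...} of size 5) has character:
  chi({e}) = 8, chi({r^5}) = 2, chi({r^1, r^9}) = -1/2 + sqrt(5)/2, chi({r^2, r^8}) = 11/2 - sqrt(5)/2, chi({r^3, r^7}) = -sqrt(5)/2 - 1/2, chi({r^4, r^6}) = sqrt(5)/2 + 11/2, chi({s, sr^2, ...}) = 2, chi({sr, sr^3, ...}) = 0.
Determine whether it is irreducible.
Not irreducible (reducible): <chi, chi> = 11 > 1.

Explanation: <chi, chi> = (1/|G|) sum_C |C| * |chi(C)|^2 = (1/20)[1*|8|^2 + 1*|2|^2 + 2*|-1/2 + sqrt(5)/2|^2 + 2*|11/2 - sqrt(5)/2|^2 + 2*|-sqrt(5)/2 - 1/2|^2 + 2*|sqrt(5)/2 + 11/2|^2 + 5*|2|^2 + 5*|0|^2]
  = (1/20)[(64) + (4) + (3 - sqrt(5)) + (63 - 11*sqrt(5)) + (sqrt(5) + 3) + (11*sqrt(5) + 63) + (20) + (0)] = 220/20 = 11.
A character is irreducible iff <chi, chi> = 1, so this representation is reducible.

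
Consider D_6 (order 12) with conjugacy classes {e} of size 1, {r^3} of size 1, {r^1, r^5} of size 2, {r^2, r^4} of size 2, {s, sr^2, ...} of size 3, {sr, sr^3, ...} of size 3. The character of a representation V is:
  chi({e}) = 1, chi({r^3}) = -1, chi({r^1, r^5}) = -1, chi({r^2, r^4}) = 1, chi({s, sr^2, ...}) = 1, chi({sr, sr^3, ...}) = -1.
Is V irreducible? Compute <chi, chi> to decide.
Irreducible: <chi, chi> = 1.

Proof sketch: <chi, chi> = (1/|G|) sum_C |C| * |chi(C)|^2 = (1/12)[1*|1|^2 + 1*|-1|^2 + 2*|-1|^2 + 2*|1|^2 + 3*|1|^2 + 3*|-1|^2]
  = (1/12)[(1) + (1) + (2) + (2) + (3) + (3)] = 12/12 = 1.
A character is irreducible iff <chi, chi> = 1, so this representation is irreducible.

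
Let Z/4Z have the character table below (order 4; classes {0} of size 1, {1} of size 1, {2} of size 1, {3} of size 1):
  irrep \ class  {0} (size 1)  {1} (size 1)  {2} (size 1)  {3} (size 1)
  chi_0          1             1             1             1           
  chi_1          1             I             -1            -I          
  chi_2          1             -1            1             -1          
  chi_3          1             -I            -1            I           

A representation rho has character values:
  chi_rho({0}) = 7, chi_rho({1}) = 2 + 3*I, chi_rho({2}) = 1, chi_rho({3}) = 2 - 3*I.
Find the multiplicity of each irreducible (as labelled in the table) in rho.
Multiplicities: chi_0: 3, chi_1: 3, chi_2: 1, chi_3: 0.

Details: Use <chi_rho, chi> = (1/|G|) sum_C |C| * chi_rho(C) * conj(chi(C)) with |G| = 4 for each irreducible chi in the table:
  <chi_rho, chi_0> = (1/4)[1*(7)*conj(1) + 1*(2 + 3*I)*conj(1) + 1*(1)*conj(1) + 1*(2 - 3*I)*conj(1)]
      = (1/4)[(7) + (2 + 3*I) + (1) + (2 - 3*I)] = 12/4 = 3
  <chi_rho, chi_1> = (1/4)[1*(7)*conj(1) + 1*(2 + 3*I)*conj(I) + 1*(1)*conj(-1) + 1*(2 - 3*I)*conj(-I)]
      = (1/4)[(7) + (3 - 2*I) + (-1) + (3 + 2*I)] = 12/4 = 3
  <chi_rho, chi_2> = (1/4)[1*(7)*conj(1) + 1*(2 + 3*I)*conj(-1) + 1*(1)*conj(1) + 1*(2 - 3*I)*conj(-1)]
      = (1/4)[(7) + (-2 - 3*I) + (1) + (-2 + 3*I)] = 4/4 = 1
  <chi_rho, chi_3> = (1/4)[1*(7)*conj(1) + 1*(2 + 3*I)*conj(-I) + 1*(1)*conj(-1) + 1*(2 - 3*I)*conj(I)]
      = (1/4)[(7) + (-3 + 2*I) + (-1) + (-3 - 2*I)] = 0/4 = 0
(Exp terms are combined using exp(i*s)*conj(exp(i*t)) = exp(i*(s-t)), and sums of them are collapsed using the identity that for every m > 1 the m distinct m-th roots of unity sum to 0, e.g. 1 + exp(2*I*pi/3) + exp(-2*I*pi/3) = 0.)
Dimension check: dim(rho) = sum (mult * dim) = 3*1 + 3*1 + 1*1 + 0*1 = 7 = chi_rho(e) = 7.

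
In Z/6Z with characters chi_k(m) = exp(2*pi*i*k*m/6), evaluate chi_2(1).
chi_2(1) = zeta_6^2 = exp(2*I*pi/3)

Proof sketch: chi_2(1) = zeta_6^(2*1) = zeta_6^2. Since zeta_6^6 = 1, this equals zeta_6^2 = exp(2*pi*i*2/6) = exp(2*I*pi/3).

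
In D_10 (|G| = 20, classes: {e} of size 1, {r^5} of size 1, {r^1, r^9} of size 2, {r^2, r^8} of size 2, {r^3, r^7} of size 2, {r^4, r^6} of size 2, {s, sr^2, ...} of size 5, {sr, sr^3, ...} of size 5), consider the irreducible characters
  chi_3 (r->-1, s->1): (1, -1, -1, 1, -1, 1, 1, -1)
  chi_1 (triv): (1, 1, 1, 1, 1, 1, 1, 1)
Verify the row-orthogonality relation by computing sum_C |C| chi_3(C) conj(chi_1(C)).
Sum = 0; so <chi_3, chi_1> = 0 (distinct irreducibles are orthogonal).

Details: Compute term by term over conjugacy classes (|C| * chi_3(C) * conj(chi_1(C))):
  1*(1)*conj(1) + 1*(-1)*conj(1) + 2*(-1)*conj(1) + 2*(1)*conj(1) + 2*(-1)*conj(1) + 2*(1)*conj(1) + 5*(1)*conj(1) + 5*(-1)*conj(1)
  = (1) + (-1) + (-2) + (2) + (-2) + (2) + (5) + (-5)
  = 0.
Dividing by |G| = 20 gives 0/20 = 0, matching the row-orthogonality relation <chi_3, chi_1> = [chi_3 = chi_1].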